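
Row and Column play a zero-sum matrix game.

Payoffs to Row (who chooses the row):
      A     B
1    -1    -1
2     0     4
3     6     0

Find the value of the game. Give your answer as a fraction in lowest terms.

Row 1 is strictly dominated by row 2, so Row never plays it.
The remaining 2×2 game on (2, 3) × (A, B) has no saddle point. Let Row play 2 with probability p; indifference gives 6(1−p) = 4p, so p = 3/5.
Similarly Column's optimal q on A is 2/5, and the value is 0·(2/5) + (4)·(3/5) = 12/5.

12/5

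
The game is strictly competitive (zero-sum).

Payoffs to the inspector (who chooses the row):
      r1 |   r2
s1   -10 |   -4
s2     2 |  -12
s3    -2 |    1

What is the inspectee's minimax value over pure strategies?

1

The worst case (largest entry) in each column is r1: 2, r2: 1.
The best (smallest) of these is 1.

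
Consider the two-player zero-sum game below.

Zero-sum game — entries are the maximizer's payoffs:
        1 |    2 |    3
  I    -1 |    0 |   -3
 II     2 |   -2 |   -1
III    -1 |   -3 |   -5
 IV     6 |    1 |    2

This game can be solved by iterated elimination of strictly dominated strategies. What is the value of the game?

1

Column 1 is strictly dominated by 3 for the minimizer (-3<-1, -1<2, -5<-1, 2<6); eliminate 1.
Row I is strictly dominated by row IV (1>0, 2>-3); eliminate I.
Row III is strictly dominated by row II (-2>-3, -1>-5); eliminate III.
Column 3 is strictly dominated by 2 for the minimizer (-2<-1, 1<2); eliminate 3.
Row II is strictly dominated by row IV (1>-2); eliminate II.
Only (IV, 2) remains, with payoff 1.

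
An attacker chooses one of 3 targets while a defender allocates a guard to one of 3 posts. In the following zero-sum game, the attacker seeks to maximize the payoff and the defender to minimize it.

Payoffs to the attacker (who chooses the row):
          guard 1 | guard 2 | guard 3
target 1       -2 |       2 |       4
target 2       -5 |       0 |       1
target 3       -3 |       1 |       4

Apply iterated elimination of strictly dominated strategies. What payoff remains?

-2

Column guard 2 is strictly dominated by guard 1 for the defender (-2<2, -5<0, -3<1); eliminate guard 2.
Column guard 3 is strictly dominated by guard 1 for the defender (-2<4, -5<1, -3<4); eliminate guard 3.
Row target 2 is strictly dominated by row target 1 (-2>-5); eliminate target 2.
Row target 3 is strictly dominated by row target 1 (-2>-3); eliminate target 3.
Only (target 1, guard 1) remains, with payoff -2.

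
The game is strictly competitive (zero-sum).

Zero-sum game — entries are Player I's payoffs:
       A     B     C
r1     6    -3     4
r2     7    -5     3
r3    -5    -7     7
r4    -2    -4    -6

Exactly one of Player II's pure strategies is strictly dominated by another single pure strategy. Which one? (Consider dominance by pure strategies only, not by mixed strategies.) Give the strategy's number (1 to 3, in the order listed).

1

Player II prefers columns that give Player I less. Compare A with B: -3 < 6, -5 < 7, -7 < -5, -4 < -2.
So B strictly dominates A for Player II; A is strictly dominated.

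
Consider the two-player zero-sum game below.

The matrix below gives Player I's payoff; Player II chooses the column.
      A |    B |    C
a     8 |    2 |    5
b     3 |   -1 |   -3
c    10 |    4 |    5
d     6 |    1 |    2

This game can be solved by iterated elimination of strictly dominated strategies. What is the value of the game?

4

Row b is strictly dominated by row a (8>3, 2>-1, 5>-3); eliminate b.
Row d is strictly dominated by row a (8>6, 2>1, 5>2); eliminate d.
Column C is strictly dominated by B for Player II (2<5, 4<5); eliminate C.
Row a is strictly dominated by row c (10>8, 4>2); eliminate a.
Column A is strictly dominated by B for Player II (4<10); eliminate A.
Only (c, B) remains, with payoff 4.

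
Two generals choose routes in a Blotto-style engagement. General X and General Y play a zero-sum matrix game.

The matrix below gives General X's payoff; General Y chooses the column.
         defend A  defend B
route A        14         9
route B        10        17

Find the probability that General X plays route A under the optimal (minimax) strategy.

7/12

Row minima are 9 and 10, so General X's maximin is 10; column maxima are 14 and 17, so General Y's minimax is 14. These differ, so the equilibrium is in mixed strategies.
Let General X play route A with probability p. General Y is indifferent when 14p + 10(1−p) = 9p + 17(1−p), giving p = 7/12.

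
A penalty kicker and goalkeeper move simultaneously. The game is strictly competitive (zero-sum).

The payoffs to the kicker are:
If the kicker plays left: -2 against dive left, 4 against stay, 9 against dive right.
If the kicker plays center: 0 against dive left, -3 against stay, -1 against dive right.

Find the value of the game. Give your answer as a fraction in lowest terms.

-2/3

Column dive right is strictly dominated by stay for the goalkeeper (it gives the kicker more in every row).
The remaining 2×2 game on (left, center) × (dive left, stay) has no saddle point. Let the kicker play left with probability p; indifference gives −2p = 4p − 3(1−p), so p = 1/3.
Similarly the goalkeeper's optimal q on dive left is 7/9, and the value is -2·(7/9) + (4)·(2/9) = -2/3.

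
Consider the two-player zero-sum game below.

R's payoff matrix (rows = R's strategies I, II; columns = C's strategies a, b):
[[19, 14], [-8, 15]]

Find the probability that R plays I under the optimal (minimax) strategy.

Row minima are 14 and -8, so R's maximin is 14; column maxima are 19 and 15, so C's minimax is 15. These differ, so the equilibrium is in mixed strategies.
Let R play I with probability p. C is indifferent when 19p − 8(1−p) = 14p + 15(1−p), giving p = 23/28.

23/28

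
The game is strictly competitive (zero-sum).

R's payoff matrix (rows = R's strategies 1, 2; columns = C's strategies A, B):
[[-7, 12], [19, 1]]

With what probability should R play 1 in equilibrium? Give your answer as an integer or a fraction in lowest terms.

18/37

Row minima are -7 and 1, so R's maximin is 1; column maxima are 19 and 12, so C's minimax is 12. These differ, so the equilibrium is in mixed strategies.
Let R play 1 with probability p. C is indifferent when −7p + 19(1−p) = 12p + (1−p), giving p = 18/37.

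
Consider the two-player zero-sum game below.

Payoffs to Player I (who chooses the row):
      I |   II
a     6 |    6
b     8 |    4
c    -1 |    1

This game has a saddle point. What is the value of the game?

Row minima: 6, 4, -1 → Player I's maximin is 6.
Column maxima: 8, 6 → Player II's minimax is 6.
They coincide at (a, II), so the value is 6.

6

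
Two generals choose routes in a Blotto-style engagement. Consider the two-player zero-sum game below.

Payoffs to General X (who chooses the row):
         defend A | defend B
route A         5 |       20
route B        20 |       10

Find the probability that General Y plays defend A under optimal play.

Row minima are 5 and 10, so General X's maximin is 10; column maxima are 20 and 20, so General Y's minimax is 20. These differ, so the equilibrium is in mixed strategies.
Let General Y play defend A with probability q. General X is indifferent when 5q + 20(1−q) = 20q + 10(1−q), giving q = 2/5.

2/5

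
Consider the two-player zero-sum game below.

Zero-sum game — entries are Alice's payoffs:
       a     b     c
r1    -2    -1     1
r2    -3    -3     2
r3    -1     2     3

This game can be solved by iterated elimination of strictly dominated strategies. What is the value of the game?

Row r2 is strictly dominated by row r3 (-1>-3, 2>-3, 3>2); eliminate r2.
Column c is strictly dominated by a for Bob (-2<1, -1<3); eliminate c.
Column b is strictly dominated by a for Bob (-2<-1, -1<2); eliminate b.
Row r1 is strictly dominated by row r3 (-1>-2); eliminate r1.
Only (r3, a) remains, with payoff -1.

-1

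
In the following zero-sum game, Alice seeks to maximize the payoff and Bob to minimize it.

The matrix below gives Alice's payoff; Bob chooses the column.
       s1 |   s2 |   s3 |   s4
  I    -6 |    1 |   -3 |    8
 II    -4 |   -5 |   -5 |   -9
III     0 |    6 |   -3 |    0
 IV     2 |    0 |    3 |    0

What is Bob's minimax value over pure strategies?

The worst case (largest entry) in each column is s1: 2, s2: 6, s3: 3, s4: 8.
The best (smallest) of these is 2.

2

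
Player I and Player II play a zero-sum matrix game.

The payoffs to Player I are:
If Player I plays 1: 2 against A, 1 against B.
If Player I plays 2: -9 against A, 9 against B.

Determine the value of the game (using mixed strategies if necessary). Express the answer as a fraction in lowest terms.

Row minima are 1 and -9, so Player I's maximin is 1; column maxima are 2 and 9, so Player II's minimax is 2. These differ, so the equilibrium is in mixed strategies.
Let Player I play 1 with probability p. Player II is indifferent when 2p − 9(1−p) = p + 9(1−p), giving p = 18/19.
Let Player II play A with probability q. Player I is indifferent when 2q + (1−q) = −9q + 9(1−q), giving q = 8/19.
The value is 2·(8/19) + (1)·(11/19) = 27/19.

27/19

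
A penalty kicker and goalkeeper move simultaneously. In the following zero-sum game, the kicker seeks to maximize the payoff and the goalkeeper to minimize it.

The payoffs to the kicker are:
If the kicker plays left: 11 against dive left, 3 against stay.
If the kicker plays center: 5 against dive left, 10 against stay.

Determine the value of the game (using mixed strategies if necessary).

Row minima are 3 and 5, so the kicker's maximin is 5; column maxima are 11 and 10, so the goalkeeper's minimax is 10. These differ, so the equilibrium is in mixed strategies.
Let the kicker play left with probability p. The goalkeeper is indifferent when 11p + 5(1−p) = 3p + 10(1−p), giving p = 5/13.
Let the goalkeeper play dive left with probability q. The kicker is indifferent when 11q + 3(1−q) = 5q + 10(1−q), giving q = 7/13.
The value is 11·(7/13) + (3)·(6/13) = 95/13.

95/13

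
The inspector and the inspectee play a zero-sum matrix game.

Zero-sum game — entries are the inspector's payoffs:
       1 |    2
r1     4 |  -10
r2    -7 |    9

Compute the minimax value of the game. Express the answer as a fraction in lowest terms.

Row minima are -10 and -7, so the inspector's maximin is -7; column maxima are 4 and 9, so the inspectee's minimax is 4. These differ, so the equilibrium is in mixed strategies.
Let the inspector play r1 with probability p. The inspectee is indifferent when 4p − 7(1−p) = −10p + 9(1−p), giving p = 8/15.
Let the inspectee play 1 with probability q. The inspector is indifferent when 4q − 10(1−q) = −7q + 9(1−q), giving q = 19/30.
The value is 4·(19/30) + (-10)·(11/30) = -17/15.

-17/15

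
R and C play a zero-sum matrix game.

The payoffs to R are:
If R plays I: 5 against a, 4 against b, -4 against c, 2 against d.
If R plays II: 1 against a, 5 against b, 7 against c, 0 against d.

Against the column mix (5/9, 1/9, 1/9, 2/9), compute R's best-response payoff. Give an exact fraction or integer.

I: (5)·(5/9) + (4)·(1/9) + (-4)·(1/9) + (2)·(2/9) = 29/9.
II: (1)·(5/9) + (5)·(1/9) + (7)·(1/9) + (0)·(2/9) = 17/9.
The best pure response is I with expected payoff 29/9.

29/9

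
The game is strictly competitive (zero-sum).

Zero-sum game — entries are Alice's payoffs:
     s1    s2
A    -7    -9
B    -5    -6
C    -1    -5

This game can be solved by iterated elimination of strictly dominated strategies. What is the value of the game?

-5

Column s1 is strictly dominated by s2 for Bob (-9<-7, -6<-5, -5<-1); eliminate s1.
Row B is strictly dominated by row C (-5>-6); eliminate B.
Row A is strictly dominated by row C (-5>-9); eliminate A.
Only (C, s2) remains, with payoff -5.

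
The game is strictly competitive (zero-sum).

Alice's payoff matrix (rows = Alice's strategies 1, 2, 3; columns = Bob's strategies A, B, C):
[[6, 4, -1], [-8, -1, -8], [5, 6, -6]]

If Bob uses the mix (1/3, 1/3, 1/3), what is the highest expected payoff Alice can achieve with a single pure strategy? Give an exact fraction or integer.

3

1: (6)·(1/3) + (4)·(1/3) + (-1)·(1/3) = 3.
2: (-8)·(1/3) + (-1)·(1/3) + (-8)·(1/3) = -17/3.
3: (5)·(1/3) + (6)·(1/3) + (-6)·(1/3) = 5/3.
The best pure response is 1 with expected payoff 3.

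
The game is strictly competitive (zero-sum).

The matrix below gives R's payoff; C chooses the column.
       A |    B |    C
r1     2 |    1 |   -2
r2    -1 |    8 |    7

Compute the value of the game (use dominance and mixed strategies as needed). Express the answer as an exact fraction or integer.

Column B is strictly dominated by C for C (it gives R more in every row).
The remaining 2×2 game on (r1, r2) × (A, C) has no saddle point. Let R play r1 with probability p; indifference gives 2p − (1−p) = −2p + 7(1−p), so p = 2/3.
Similarly C's optimal q on A is 3/4, and the value is 2·(3/4) + (-2)·(1/4) = 1.

1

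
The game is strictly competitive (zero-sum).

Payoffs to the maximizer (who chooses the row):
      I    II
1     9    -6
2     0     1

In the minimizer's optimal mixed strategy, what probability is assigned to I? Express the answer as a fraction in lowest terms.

7/16

Row minima are -6 and 0, so the maximizer's maximin is 0; column maxima are 9 and 1, so the minimizer's minimax is 1. These differ, so the equilibrium is in mixed strategies.
Let the minimizer play I with probability q. The maximizer is indifferent when 9q − 6(1−q) = (1−q), giving q = 7/16.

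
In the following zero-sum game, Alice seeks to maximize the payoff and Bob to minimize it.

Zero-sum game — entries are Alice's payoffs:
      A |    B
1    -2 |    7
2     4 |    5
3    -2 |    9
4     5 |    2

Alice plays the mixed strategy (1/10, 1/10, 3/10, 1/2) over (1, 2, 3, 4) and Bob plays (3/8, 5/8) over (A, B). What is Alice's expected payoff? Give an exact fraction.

Against (3/8, 5/8), each row's expected payoff is 1: 29/8; 2: 37/8; 3: 39/8; 4: 25/8.
Taking the (1/10, 1/10, 3/10, 1/2)-weighted average: (1/10)·(29/8) + (1/10)·(37/8) + (3/10)·(39/8) + (1/2)·(25/8) = 77/20.

77/20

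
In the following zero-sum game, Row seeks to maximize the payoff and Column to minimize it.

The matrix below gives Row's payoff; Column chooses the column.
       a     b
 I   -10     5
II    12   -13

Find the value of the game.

-7/4

Row minima are -10 and -13, so Row's maximin is -10; column maxima are 12 and 5, so Column's minimax is 5. These differ, so the equilibrium is in mixed strategies.
Let Row play I with probability p. Column is indifferent when −10p + 12(1−p) = 5p − 13(1−p), giving p = 5/8.
Let Column play a with probability q. Row is indifferent when −10q + 5(1−q) = 12q − 13(1−q), giving q = 9/20.
The value is -10·(9/20) + (5)·(11/20) = -7/4.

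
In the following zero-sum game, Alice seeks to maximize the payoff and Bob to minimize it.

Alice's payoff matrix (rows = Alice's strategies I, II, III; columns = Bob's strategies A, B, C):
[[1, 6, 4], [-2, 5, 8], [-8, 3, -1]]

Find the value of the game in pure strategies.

Row minima: 1, -2, -8 → Alice's maximin is 1.
Column maxima: 1, 6, 8 → Bob's minimax is 1.
They coincide at (I, A), so the value is 1.

1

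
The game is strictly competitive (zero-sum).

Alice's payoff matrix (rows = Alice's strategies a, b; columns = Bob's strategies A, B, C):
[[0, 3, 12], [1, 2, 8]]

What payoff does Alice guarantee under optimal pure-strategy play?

Row minima: 0, 1 → Alice's maximin is 1.
Column maxima: 1, 3, 12 → Bob's minimax is 1.
They coincide at (b, A), so the value is 1.

1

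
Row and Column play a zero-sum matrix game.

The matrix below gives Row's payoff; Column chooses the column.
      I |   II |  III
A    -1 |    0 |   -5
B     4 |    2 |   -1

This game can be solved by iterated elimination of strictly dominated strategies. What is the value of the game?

-1

Column II is strictly dominated by III for Column (-5<0, -1<2); eliminate II.
Row A is strictly dominated by row B (4>-1, -1>-5); eliminate A.
Column I is strictly dominated by III for Column (-1<4); eliminate I.
Only (B, III) remains, with payoff -1.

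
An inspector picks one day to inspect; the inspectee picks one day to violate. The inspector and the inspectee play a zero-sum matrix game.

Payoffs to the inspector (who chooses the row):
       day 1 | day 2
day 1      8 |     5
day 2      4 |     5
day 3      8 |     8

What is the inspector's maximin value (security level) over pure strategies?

8

The worst-case payoff for each row is day 1: 5, day 2: 4, day 3: 8.
The best of these is 8.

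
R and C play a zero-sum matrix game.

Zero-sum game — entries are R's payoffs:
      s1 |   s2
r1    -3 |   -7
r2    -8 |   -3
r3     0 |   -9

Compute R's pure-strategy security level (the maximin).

-7

The worst-case payoff for each row is r1: -7, r2: -8, r3: -9.
The best of these is -7.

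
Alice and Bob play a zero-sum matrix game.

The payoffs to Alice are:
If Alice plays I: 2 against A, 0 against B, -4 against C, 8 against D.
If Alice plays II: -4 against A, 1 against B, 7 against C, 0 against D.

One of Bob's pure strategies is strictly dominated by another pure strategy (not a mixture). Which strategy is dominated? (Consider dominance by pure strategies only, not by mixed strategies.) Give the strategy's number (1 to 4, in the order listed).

Bob prefers columns that give Alice less. Compare D with A: 2 < 8, -4 < 0.
So A strictly dominates D for Bob; D is strictly dominated.

4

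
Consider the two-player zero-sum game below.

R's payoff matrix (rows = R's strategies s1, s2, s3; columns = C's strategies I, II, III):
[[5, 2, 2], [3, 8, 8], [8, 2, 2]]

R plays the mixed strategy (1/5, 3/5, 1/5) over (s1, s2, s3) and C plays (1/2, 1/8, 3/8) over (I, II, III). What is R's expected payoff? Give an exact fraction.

5

Against (1/2, 1/8, 3/8), each row's expected payoff is s1: 7/2; s2: 11/2; s3: 5.
Taking the (1/5, 3/5, 1/5)-weighted average: (1/5)·(7/2) + (3/5)·(11/2) + (1/5)·(5) = 5.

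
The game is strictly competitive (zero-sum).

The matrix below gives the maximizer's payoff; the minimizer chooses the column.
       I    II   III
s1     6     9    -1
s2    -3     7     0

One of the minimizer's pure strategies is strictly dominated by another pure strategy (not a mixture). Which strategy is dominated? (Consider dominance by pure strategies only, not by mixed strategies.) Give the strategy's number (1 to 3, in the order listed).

2

The minimizer prefers columns that give the maximizer less. Compare II with I: 6 < 9, -3 < 7.
So I strictly dominates II for the minimizer; II is strictly dominated.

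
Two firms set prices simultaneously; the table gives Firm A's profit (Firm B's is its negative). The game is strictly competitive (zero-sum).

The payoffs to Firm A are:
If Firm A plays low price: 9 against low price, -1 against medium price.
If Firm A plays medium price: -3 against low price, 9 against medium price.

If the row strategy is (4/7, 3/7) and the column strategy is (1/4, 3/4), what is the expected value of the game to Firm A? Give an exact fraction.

Against (1/4, 3/4), each row's expected payoff is low price: 3/2; medium price: 6.
Taking the (4/7, 3/7)-weighted average: (4/7)·(3/2) + (3/7)·(6) = 24/7.

24/7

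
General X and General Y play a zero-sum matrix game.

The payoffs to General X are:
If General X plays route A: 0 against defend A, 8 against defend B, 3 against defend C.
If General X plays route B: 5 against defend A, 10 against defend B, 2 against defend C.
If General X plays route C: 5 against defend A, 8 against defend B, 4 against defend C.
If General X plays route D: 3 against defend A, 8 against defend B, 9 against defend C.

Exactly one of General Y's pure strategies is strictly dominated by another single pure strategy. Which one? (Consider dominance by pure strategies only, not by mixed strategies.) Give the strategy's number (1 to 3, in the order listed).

General Y prefers columns that give General X less. Compare defend B with defend A: 0 < 8, 5 < 10, 5 < 8, 3 < 8.
So defend A strictly dominates defend B for General Y; defend B is strictly dominated.

2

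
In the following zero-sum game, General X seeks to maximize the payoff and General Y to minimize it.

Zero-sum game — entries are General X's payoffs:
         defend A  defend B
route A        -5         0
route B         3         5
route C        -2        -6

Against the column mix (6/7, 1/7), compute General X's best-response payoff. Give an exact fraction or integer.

23/7

route A: (-5)·(6/7) + (0)·(1/7) = -30/7.
route B: (3)·(6/7) + (5)·(1/7) = 23/7.
route C: (-2)·(6/7) + (-6)·(1/7) = -18/7.
The best pure response is route B with expected payoff 23/7.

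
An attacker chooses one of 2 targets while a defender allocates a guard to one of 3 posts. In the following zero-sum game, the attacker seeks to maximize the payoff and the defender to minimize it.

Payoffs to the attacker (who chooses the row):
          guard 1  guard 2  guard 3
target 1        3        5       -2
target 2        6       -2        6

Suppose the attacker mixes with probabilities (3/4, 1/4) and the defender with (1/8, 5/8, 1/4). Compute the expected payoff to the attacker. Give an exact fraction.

Against (1/8, 5/8, 1/4), each row's expected payoff is target 1: 3; target 2: 1.
Taking the (3/4, 1/4)-weighted average: (3/4)·(3) + (1/4)·(1) = 5/2.

5/2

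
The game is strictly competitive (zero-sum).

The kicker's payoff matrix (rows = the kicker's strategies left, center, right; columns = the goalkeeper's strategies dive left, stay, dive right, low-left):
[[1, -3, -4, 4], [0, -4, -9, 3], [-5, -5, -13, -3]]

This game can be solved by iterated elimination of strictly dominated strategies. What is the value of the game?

-4

Row center is strictly dominated by row left (1>0, -3>-4, -4>-9, 4>3); eliminate center.
Row right is strictly dominated by row left (1>-5, -3>-5, -4>-13, 4>-3); eliminate right.
Column dive left is strictly dominated by stay for the goalkeeper (-3<1); eliminate dive left.
Column stay is strictly dominated by dive right for the goalkeeper (-4<-3); eliminate stay.
Column low-left is strictly dominated by dive right for the goalkeeper (-4<4); eliminate low-left.
Only (left, dive right) remains, with payoff -4.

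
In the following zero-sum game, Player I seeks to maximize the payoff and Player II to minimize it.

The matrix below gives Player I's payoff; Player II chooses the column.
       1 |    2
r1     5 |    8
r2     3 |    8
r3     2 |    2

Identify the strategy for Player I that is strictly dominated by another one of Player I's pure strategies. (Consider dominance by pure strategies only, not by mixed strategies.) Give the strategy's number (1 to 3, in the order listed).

3

Compare r3 with r1: 5 > 2, 8 > 2.
So r1 strictly dominates r3 for Player I; r3 is strictly dominated.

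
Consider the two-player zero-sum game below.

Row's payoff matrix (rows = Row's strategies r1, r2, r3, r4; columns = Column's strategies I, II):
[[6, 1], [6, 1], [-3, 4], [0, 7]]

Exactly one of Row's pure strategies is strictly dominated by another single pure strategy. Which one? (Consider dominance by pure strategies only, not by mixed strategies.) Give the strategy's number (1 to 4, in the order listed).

3

Compare r3 with r4: 0 > -3, 7 > 4.
So r4 strictly dominates r3 for Row; r3 is strictly dominated.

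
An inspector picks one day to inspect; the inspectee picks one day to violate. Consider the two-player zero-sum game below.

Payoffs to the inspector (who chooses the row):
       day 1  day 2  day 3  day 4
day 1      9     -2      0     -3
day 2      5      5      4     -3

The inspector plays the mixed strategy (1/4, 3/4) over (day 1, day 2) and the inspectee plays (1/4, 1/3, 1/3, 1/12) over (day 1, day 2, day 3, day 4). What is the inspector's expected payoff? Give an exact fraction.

Against (1/4, 1/3, 1/3, 1/12), each row's expected payoff is day 1: 4/3; day 2: 4.
Taking the (1/4, 3/4)-weighted average: (1/4)·(4/3) + (3/4)·(4) = 10/3.

10/3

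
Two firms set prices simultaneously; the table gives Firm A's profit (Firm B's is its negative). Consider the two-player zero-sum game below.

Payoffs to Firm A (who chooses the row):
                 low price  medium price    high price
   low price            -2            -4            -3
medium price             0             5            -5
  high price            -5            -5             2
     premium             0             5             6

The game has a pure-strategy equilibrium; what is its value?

0

Row minima: -4, -5, -5, 0 → Firm A's maximin is 0.
Column maxima: 0, 5, 6 → Firm B's minimax is 0.
They coincide at (premium, low price), so the value is 0.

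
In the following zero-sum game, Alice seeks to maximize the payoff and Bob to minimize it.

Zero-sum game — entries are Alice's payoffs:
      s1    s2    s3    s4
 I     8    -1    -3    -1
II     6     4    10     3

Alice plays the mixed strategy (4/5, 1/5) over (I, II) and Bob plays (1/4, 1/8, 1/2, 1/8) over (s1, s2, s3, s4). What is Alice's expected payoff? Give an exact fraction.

67/40

Against (1/4, 1/8, 1/2, 1/8), each row's expected payoff is I: 1/4; II: 59/8.
Taking the (4/5, 1/5)-weighted average: (4/5)·(1/4) + (1/5)·(59/8) = 67/40.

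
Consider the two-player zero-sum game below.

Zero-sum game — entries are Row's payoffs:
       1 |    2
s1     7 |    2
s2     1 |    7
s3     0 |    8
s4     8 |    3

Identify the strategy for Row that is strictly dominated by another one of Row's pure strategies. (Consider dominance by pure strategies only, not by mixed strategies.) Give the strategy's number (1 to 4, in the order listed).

1

Compare s1 with s4: 8 > 7, 3 > 2.
So s4 strictly dominates s1 for Row; s1 is strictly dominated.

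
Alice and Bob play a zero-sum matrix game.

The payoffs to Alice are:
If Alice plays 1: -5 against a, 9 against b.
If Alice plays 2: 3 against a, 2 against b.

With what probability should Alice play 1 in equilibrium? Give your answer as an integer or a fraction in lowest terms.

1/15

Row minima are -5 and 2, so Alice's maximin is 2; column maxima are 3 and 9, so Bob's minimax is 3. These differ, so the equilibrium is in mixed strategies.
Let Alice play 1 with probability p. Bob is indifferent when −5p + 3(1−p) = 9p + 2(1−p), giving p = 1/15.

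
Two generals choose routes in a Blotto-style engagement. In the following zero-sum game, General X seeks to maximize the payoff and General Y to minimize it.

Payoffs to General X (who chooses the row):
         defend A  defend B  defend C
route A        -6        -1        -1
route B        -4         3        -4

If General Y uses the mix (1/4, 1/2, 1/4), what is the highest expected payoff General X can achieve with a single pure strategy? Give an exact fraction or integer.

-1/2

route A: (-6)·(1/4) + (-1)·(1/2) + (-1)·(1/4) = -9/4.
route B: (-4)·(1/4) + (3)·(1/2) + (-4)·(1/4) = -1/2.
The best pure response is route B with expected payoff -1/2.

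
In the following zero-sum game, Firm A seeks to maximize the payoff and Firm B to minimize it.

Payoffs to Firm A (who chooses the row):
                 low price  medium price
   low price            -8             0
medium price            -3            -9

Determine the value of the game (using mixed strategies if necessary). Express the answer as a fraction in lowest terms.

Row minima are -8 and -9, so Firm A's maximin is -8; column maxima are -3 and 0, so Firm B's minimax is -3. These differ, so the equilibrium is in mixed strategies.
Let Firm A play low price with probability p. Firm B is indifferent when −8p − 3(1−p) = −9(1−p), giving p = 3/7.
Let Firm B play low price with probability q. Firm A is indifferent when −8q = −3q − 9(1−q), giving q = 9/14.
The value is -8·(9/14) + (0)·(5/14) = -36/7.

-36/7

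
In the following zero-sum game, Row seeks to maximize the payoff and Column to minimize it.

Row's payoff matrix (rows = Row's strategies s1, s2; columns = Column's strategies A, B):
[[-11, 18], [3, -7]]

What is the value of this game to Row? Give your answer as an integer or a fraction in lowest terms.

-23/39

Row minima are -11 and -7, so Row's maximin is -7; column maxima are 3 and 18, so Column's minimax is 3. These differ, so the equilibrium is in mixed strategies.
Let Row play s1 with probability p. Column is indifferent when −11p + 3(1−p) = 18p − 7(1−p), giving p = 10/39.
Let Column play A with probability q. Row is indifferent when −11q + 18(1−q) = 3q − 7(1−q), giving q = 25/39.
The value is -11·(25/39) + (18)·(14/39) = -23/39.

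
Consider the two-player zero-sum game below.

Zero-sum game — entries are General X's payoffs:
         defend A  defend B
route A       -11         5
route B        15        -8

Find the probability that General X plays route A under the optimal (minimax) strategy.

Row minima are -11 and -8, so General X's maximin is -8; column maxima are 15 and 5, so General Y's minimax is 5. These differ, so the equilibrium is in mixed strategies.
Let General X play route A with probability p. General Y is indifferent when −11p + 15(1−p) = 5p − 8(1−p), giving p = 23/39.

23/39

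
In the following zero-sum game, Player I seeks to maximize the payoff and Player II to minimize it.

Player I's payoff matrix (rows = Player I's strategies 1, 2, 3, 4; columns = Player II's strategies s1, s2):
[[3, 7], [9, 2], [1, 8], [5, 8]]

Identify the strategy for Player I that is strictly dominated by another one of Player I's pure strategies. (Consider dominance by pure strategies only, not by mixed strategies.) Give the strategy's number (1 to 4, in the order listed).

Compare 1 with 4: 5 > 3, 8 > 7.
So 4 strictly dominates 1 for Player I; 1 is strictly dominated.

1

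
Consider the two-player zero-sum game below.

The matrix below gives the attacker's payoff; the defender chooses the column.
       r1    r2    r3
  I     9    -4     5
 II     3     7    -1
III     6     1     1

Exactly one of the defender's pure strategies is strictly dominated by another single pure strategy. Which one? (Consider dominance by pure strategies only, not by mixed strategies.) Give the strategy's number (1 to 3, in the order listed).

1

The defender prefers columns that give the attacker less. Compare r1 with r3: 5 < 9, -1 < 3, 1 < 6.
So r3 strictly dominates r1 for the defender; r1 is strictly dominated.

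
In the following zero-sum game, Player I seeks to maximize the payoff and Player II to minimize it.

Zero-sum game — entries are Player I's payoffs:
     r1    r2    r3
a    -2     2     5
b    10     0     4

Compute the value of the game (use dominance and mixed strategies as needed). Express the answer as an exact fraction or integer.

Column r3 is strictly dominated by r2 for Player II (it gives Player I more in every row).
The remaining 2×2 game on (a, b) × (r1, r2) has no saddle point. Let Player I play a with probability p; indifference gives −2p + 10(1−p) = 2p, so p = 5/7.
Similarly Player II's optimal q on r1 is 1/7, and the value is -2·(1/7) + (2)·(6/7) = 10/7.

10/7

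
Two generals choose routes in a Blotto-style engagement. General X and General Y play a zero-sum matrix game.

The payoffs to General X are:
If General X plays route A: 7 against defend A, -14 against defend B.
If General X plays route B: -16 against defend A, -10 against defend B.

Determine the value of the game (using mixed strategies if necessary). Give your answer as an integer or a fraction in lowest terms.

-98/9

Row minima are -14 and -16, so General X's maximin is -14; column maxima are 7 and -10, so General Y's minimax is -10. These differ, so the equilibrium is in mixed strategies.
Let General X play route A with probability p. General Y is indifferent when 7p − 16(1−p) = −14p − 10(1−p), giving p = 2/9.
Let General Y play defend A with probability q. General X is indifferent when 7q − 14(1−q) = −16q − 10(1−q), giving q = 4/27.
The value is 7·(4/27) + (-14)·(23/27) = -98/9.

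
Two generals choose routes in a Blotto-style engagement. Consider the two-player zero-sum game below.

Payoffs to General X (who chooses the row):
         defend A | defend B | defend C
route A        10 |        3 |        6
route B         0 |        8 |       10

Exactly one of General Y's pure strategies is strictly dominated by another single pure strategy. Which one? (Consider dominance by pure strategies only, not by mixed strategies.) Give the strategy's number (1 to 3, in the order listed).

3

General Y prefers columns that give General X less. Compare defend C with defend B: 3 < 6, 8 < 10.
So defend B strictly dominates defend C for General Y; defend C is strictly dominated.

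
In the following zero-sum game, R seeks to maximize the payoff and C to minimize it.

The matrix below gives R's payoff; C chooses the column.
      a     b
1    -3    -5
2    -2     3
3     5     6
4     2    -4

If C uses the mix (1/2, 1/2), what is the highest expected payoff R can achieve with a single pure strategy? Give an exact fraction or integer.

11/2

1: (-3)·(1/2) + (-5)·(1/2) = -4.
2: (-2)·(1/2) + (3)·(1/2) = 1/2.
3: (5)·(1/2) + (6)·(1/2) = 11/2.
4: (2)·(1/2) + (-4)·(1/2) = -1.
The best pure response is 3 with expected payoff 11/2.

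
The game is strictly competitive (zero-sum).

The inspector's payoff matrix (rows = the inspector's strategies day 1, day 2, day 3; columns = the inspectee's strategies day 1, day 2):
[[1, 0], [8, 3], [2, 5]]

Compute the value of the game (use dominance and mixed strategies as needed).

Row day 1 is strictly dominated by row day 3, so the inspector never plays it.
The remaining 2×2 game on (day 2, day 3) × (day 1, day 2) has no saddle point. Let the inspector play day 2 with probability p; indifference gives 8p + 2(1−p) = 3p + 5(1−p), so p = 3/8.
Similarly the inspectee's optimal q on day 1 is 1/4, and the value is 8·(1/4) + (3)·(3/4) = 17/4.

17/4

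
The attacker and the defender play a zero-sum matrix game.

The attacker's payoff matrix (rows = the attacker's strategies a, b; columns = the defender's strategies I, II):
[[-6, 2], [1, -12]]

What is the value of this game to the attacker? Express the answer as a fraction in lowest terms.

Row minima are -6 and -12, so the attacker's maximin is -6; column maxima are 1 and 2, so the defender's minimax is 1. These differ, so the equilibrium is in mixed strategies.
Let the attacker play a with probability p. The defender is indifferent when −6p + (1−p) = 2p − 12(1−p), giving p = 13/21.
Let the defender play I with probability q. The attacker is indifferent when −6q + 2(1−q) = q − 12(1−q), giving q = 2/3.
The value is -6·(2/3) + (2)·(1/3) = -10/3.

-10/3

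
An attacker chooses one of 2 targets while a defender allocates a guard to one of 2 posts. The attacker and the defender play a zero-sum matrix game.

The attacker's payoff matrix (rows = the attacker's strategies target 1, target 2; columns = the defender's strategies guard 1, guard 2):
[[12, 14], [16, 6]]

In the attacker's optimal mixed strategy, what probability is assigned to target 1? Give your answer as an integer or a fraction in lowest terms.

Row minima are 12 and 6, so the attacker's maximin is 12; column maxima are 16 and 14, so the defender's minimax is 14. These differ, so the equilibrium is in mixed strategies.
Let the attacker play target 1 with probability p. The defender is indifferent when 12p + 16(1−p) = 14p + 6(1−p), giving p = 5/6.

5/6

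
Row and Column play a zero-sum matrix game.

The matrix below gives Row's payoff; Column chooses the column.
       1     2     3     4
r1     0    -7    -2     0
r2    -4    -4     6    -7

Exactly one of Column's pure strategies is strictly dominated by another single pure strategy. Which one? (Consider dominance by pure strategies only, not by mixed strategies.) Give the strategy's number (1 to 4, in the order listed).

Column prefers columns that give Row less. Compare 3 with 2: -7 < -2, -4 < 6.
So 2 strictly dominates 3 for Column; 3 is strictly dominated.

3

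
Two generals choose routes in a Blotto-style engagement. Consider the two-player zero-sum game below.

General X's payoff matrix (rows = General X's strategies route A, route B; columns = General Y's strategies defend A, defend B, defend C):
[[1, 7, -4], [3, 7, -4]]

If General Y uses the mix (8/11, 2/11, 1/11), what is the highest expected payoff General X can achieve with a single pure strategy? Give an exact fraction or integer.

route A: (1)·(8/11) + (7)·(2/11) + (-4)·(1/11) = 18/11.
route B: (3)·(8/11) + (7)·(2/11) + (-4)·(1/11) = 34/11.
The best pure response is route B with expected payoff 34/11.

34/11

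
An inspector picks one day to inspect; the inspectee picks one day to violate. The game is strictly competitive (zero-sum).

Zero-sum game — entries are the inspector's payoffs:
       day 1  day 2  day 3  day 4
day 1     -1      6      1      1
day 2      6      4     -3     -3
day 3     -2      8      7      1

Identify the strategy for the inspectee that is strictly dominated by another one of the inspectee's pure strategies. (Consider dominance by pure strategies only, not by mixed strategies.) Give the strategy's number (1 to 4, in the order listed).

The inspectee prefers columns that give the inspector less. Compare day 2 with day 3: 1 < 6, -3 < 4, 7 < 8.
So day 3 strictly dominates day 2 for the inspectee; day 2 is strictly dominated.

2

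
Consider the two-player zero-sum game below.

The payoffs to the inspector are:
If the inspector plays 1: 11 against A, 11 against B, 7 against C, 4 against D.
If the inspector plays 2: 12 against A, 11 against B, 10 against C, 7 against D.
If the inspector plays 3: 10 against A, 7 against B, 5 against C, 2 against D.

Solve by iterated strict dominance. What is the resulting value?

Column A is strictly dominated by C for the inspectee (7<11, 10<12, 5<10); eliminate A.
Column C is strictly dominated by D for the inspectee (4<7, 7<10, 2<5); eliminate C.
Row 3 is strictly dominated by row 1 (11>7, 4>2); eliminate 3.
Column B is strictly dominated by D for the inspectee (4<11, 7<11); eliminate B.
Row 1 is strictly dominated by row 2 (7>4); eliminate 1.
Only (2, D) remains, with payoff 7.

7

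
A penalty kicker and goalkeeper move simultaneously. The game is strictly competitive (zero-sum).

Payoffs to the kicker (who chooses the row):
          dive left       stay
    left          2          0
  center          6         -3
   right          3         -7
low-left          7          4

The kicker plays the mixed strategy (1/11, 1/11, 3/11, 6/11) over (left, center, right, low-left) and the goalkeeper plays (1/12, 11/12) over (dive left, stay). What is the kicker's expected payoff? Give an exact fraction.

59/132

Against (1/12, 11/12), each row's expected payoff is left: 1/6; center: -9/4; right: -37/6; low-left: 17/4.
Taking the (1/11, 1/11, 3/11, 6/11)-weighted average: (1/11)·(1/6) + (1/11)·(-9/4) + (3/11)·(-37/6) + (6/11)·(17/4) = 59/132.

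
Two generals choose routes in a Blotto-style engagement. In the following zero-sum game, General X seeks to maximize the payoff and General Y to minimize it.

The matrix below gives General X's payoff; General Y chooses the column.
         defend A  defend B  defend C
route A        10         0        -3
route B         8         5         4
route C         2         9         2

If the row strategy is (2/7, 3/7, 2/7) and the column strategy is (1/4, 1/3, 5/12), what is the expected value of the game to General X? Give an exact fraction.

Against (1/4, 1/3, 5/12), each row's expected payoff is route A: 5/4; route B: 16/3; route C: 13/3.
Taking the (2/7, 3/7, 2/7)-weighted average: (2/7)·(5/4) + (3/7)·(16/3) + (2/7)·(13/3) = 163/42.

163/42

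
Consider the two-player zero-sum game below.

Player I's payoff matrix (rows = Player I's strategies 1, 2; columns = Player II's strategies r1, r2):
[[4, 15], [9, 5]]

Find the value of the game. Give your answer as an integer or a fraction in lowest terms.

23/3

Row minima are 4 and 5, so Player I's maximin is 5; column maxima are 9 and 15, so Player II's minimax is 9. These differ, so the equilibrium is in mixed strategies.
Let Player I play 1 with probability p. Player II is indifferent when 4p + 9(1−p) = 15p + 5(1−p), giving p = 4/15.
Let Player II play r1 with probability q. Player I is indifferent when 4q + 15(1−q) = 9q + 5(1−q), giving q = 2/3.
The value is 4·(2/3) + (15)·(1/3) = 23/3.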